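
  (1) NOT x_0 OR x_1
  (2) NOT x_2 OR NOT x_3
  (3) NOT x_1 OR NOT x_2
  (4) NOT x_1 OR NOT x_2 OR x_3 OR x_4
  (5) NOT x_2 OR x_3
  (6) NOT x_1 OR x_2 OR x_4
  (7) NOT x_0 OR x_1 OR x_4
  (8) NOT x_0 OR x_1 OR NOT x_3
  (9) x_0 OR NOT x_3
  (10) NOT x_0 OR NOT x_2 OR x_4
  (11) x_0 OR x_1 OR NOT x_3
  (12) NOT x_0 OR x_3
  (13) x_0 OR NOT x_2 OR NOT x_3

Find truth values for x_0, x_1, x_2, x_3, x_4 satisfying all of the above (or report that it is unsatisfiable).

x_0 = False, x_1 = False, x_2 = False, x_3 = False, x_4 = False

Set x_0 = False.
  then (x_0 OR NOT x_3) forces x_3 = False.
  then (NOT x_2 OR x_3) forces x_2 = False.
Set x_1 = False.
Set x_4 = False.
All clauses satisfied.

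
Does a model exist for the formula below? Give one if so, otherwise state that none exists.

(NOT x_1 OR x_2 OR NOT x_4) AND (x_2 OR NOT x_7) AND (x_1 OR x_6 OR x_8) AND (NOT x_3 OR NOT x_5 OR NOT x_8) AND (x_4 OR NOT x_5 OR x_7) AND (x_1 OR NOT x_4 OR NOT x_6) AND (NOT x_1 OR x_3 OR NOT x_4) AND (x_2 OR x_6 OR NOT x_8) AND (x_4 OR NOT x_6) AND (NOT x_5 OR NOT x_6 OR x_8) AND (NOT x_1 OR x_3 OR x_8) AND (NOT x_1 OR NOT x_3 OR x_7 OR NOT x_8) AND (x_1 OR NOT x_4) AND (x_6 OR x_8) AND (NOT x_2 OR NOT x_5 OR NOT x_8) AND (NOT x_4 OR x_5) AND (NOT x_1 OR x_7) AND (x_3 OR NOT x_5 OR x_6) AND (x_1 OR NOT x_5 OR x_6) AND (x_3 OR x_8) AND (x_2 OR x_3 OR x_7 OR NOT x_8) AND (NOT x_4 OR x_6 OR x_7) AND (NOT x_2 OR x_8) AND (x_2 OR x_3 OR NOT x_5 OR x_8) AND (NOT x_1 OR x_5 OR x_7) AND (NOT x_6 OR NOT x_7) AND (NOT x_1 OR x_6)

x_1: False; x_2: True; x_3: True; x_4: False; x_5: False; x_6: False; x_7: False; x_8: True

Set x_1 = False.
  then (x_1 OR NOT x_4) forces x_4 = False.
  then (x_4 OR NOT x_6) forces x_6 = False.
  then (x_6 OR x_8) forces x_8 = True.
  then (x_1 OR NOT x_5 OR x_6) forces x_5 = False.
  then (x_2 OR x_6 OR NOT x_8) forces x_2 = True.
Set x_3 = True.
Set x_7 = False.
All clauses satisfied.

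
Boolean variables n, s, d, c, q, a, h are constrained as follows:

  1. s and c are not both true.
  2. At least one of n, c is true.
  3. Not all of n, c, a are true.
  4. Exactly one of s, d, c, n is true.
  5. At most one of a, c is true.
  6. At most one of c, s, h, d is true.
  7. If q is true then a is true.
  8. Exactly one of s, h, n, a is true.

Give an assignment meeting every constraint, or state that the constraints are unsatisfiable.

n=T; s=F; d=F; c=F; q=F; a=F; h=F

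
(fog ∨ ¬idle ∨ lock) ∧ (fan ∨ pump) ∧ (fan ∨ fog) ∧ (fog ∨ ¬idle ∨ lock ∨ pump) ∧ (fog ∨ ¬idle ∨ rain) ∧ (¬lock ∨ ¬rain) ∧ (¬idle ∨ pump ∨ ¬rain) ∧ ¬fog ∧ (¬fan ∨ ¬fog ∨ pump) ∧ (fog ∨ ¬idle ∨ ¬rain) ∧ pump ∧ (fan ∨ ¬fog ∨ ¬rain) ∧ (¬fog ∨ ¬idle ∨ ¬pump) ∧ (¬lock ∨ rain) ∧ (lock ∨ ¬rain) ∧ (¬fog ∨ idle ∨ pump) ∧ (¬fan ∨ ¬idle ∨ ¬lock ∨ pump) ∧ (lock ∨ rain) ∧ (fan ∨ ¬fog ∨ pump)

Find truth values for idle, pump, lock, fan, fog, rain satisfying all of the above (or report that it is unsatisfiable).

Unsatisfiable — no assignment works.

Case lock = True:
  (¬lock ∨ ¬rain) forces rain = False.
  Clause (¬lock ∨ rain) is falsified — contradiction.
Case lock = False:
  (¬fog) forces fog = False.
  (fog ∨ ¬idle ∨ lock) forces idle = False.
  (fan ∨ fog) forces fan = True.
  (pump) forces pump = True.
  (lock ∨ ¬rain) forces rain = False.
  Clause (lock ∨ rain) is falsified — contradiction.
Both cases fail, so the formula is unsatisfiable.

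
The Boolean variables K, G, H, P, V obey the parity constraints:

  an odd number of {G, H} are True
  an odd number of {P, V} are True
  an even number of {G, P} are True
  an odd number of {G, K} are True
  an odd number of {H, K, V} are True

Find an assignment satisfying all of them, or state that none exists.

K: True, G: False, H: True, P: False, V: True

{G, H}: 1 true → odd ✓
{P, V}: 1 true → odd ✓
{G, P}: 0 true → even ✓
{G, K}: 1 true → odd ✓
{H, K, V}: 3 true → odd ✓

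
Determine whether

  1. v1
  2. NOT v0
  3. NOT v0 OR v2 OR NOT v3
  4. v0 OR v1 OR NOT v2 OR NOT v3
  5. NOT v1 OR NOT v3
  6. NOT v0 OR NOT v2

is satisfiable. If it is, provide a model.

Unit clause (v1) forces v1 = True.
Unit clause (NOT v0) forces v0 = False.
In (NOT v1 OR NOT v3) only NOT v3 is left, so v3 = False.
Set v2 = True.
Check each clause:
  (v1): v1 holds.
  (NOT v0): NOT v0 holds.
  (NOT v0 OR v2 OR NOT v3): NOT v0 holds.
  (v0 OR v1 OR NOT v2 OR NOT v3): v1 holds.
  (NOT v1 OR NOT v3): NOT v3 holds.
  (NOT v0 OR NOT v2): NOT v0 holds.
All clauses satisfied.

v0=F; v1=T; v2=T; v3=F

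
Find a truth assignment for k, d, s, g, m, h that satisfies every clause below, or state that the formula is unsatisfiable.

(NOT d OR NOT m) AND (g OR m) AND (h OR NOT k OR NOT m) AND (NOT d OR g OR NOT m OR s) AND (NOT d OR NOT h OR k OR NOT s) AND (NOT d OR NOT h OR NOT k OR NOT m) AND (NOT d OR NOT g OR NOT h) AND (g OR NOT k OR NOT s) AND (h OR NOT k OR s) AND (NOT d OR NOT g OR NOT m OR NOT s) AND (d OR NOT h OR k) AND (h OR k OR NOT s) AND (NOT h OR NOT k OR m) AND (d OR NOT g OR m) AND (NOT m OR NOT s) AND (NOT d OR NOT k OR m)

k: True, d: False, s: False, g: True, m: True, h: True

Set k = True.
Try d = True:
  (NOT d OR NOT m) forces m = False.
  clause (NOT d OR NOT k OR m) is falsified — backtrack.
So d = False.
Set s = False.
  then (h OR NOT k OR s) forces h = True.
  then (NOT h OR NOT k OR m) forces m = True.
Set g = True.
All clauses satisfied.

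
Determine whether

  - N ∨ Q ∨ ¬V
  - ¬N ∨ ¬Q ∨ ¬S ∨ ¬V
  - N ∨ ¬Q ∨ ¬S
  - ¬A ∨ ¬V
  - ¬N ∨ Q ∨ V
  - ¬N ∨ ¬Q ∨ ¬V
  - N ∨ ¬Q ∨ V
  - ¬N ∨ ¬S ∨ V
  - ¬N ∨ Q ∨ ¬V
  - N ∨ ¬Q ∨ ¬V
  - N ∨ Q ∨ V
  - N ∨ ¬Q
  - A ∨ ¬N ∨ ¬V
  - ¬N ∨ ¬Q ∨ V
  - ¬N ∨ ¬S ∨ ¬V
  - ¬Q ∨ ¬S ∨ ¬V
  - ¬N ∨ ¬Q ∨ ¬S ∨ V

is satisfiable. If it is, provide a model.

UNSATISFIABLE

Case Q = True:
  (N ∨ ¬Q) forces N = True.
  (¬N ∨ ¬Q ∨ ¬V) forces V = False.
  Clause (¬N ∨ ¬Q ∨ V) is falsified — contradiction.
Case Q = False:
  If V = True:
    (N ∨ Q ∨ ¬V) forces N = True.
    clause (¬N ∨ Q ∨ ¬V) is falsified.
  If V = False:
    (¬N ∨ Q ∨ V) forces N = False.
    clause (N ∨ Q ∨ V) is falsified.
  Every sub-case reaches a contradiction.
Both cases fail, so the formula is unsatisfiable.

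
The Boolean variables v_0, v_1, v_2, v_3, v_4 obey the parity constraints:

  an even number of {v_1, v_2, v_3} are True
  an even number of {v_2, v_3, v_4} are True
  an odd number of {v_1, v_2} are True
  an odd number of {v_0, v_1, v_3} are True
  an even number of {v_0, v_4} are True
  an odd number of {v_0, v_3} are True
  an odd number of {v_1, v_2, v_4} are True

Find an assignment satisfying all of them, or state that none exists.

v_0: False, v_1: False, v_2: True, v_3: True, v_4: False

{v_1, v_2, v_3}: 2 true → even ✓
{v_2, v_3, v_4}: 2 true → even ✓
{v_1, v_2}: 1 true → odd ✓
{v_0, v_1, v_3}: 1 true → odd ✓
{v_0, v_4}: 0 true → even ✓
{v_0, v_3}: 1 true → odd ✓
{v_1, v_2, v_4}: 1 true → odd ✓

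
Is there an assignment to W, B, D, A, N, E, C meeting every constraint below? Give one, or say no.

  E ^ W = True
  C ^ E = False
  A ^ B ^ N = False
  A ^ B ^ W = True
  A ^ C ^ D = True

W=T; B=T; D=F; A=T; N=F; E=F; C=F

E ^ W = F ^ T = True ✓
C ^ E = F ^ F = False ✓
A ^ B ^ N = T ^ T ^ F = False ✓
A ^ B ^ W = T ^ T ^ T = True ✓
A ^ C ^ D = T ^ F ^ F = True ✓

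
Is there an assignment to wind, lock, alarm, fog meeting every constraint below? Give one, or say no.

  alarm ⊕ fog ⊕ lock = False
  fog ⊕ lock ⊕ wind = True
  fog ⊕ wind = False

wind = False, lock = True, alarm = True, fog = False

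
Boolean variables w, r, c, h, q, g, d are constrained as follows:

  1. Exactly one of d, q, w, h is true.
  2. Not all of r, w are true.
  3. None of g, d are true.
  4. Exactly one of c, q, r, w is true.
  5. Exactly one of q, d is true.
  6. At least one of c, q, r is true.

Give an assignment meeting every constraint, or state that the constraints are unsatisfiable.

w = False, r = False, c = False, h = False, q = True, g = False, d = False

  (1) {d, q, w, h}: 1 true — exactly one ✓
  (2) {r, w}: 0/2 true — not all ✓
  (3) {g, d}: 0 true — none ✓
  (4) {c, q, r, w}: 1 true — exactly one ✓
  (5) {q, d}: 1 true — exactly one ✓
  (6) {c, q, r}: 1 true — at least one ✓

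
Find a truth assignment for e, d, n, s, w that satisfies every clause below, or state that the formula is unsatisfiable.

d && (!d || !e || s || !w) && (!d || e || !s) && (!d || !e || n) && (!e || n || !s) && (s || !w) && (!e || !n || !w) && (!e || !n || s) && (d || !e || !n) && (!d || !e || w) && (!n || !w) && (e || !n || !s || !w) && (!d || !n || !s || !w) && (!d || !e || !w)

e: False, d: True, n: False, s: False, w: False

Unit clause (d) forces d = True.
Try e = True:
  (!d || !e || n) forces n = True.
  (!e || !n || !w) forces w = False.
  clause (!d || !e || w) is falsified — backtrack.
So e = False.
  then (!d || e || !s) forces s = False.
  then (s || !w) forces w = False.
Set n = False.
All clauses satisfied.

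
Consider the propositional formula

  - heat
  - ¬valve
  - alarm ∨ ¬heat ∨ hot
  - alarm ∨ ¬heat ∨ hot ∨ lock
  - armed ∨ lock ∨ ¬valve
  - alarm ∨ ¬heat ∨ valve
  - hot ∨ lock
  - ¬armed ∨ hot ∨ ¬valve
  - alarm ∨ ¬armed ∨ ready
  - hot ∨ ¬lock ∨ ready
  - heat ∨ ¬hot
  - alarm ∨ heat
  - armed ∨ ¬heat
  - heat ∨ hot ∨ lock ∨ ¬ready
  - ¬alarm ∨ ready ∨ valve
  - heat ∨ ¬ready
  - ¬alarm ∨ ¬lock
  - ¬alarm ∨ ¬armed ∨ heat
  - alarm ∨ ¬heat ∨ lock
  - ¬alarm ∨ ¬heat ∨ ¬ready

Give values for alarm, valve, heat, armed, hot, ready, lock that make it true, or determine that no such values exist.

Unsatisfiable

Case valve = True:
  Clause (¬valve) is falsified — contradiction.
Case valve = False:
  (heat) forces heat = True.
  (alarm ∨ ¬heat ∨ valve) forces alarm = True.
  (armed ∨ ¬heat) forces armed = True.
  (¬alarm ∨ ready ∨ valve) forces ready = True.
  Clause (¬alarm ∨ ¬heat ∨ ¬ready) is falsified — contradiction.
Both cases fail, so the formula is unsatisfiable.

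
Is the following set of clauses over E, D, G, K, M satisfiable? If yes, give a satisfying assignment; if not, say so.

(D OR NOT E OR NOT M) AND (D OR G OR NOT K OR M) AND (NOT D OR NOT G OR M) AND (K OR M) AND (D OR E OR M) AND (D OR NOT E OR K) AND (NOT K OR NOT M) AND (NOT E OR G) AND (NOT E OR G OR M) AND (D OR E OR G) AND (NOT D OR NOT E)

E = False, D = False, G = True, K = False, M = True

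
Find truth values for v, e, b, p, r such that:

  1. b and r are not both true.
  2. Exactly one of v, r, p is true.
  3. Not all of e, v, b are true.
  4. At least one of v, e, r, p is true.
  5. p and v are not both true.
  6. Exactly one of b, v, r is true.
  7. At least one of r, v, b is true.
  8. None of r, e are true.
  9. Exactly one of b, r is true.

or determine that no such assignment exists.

v = False, e = False, b = True, p = True, r = False

  (1) b=T, r=F — not both ✓
  (2) {v, r, p}: 1 true — exactly one ✓
  (3) {e, v, b}: 1/3 true — not all ✓
  (4) {v, e, r, p}: 1 true — at least one ✓
  (5) p=T, v=F — not both ✓
  (6) {b, v, r}: 1 true — exactly one ✓
  (7) {r, v, b}: 1 true — at least one ✓
  (8) {r, e}: 0 true — none ✓
  (9) {b, r}: 1 true — exactly one ✓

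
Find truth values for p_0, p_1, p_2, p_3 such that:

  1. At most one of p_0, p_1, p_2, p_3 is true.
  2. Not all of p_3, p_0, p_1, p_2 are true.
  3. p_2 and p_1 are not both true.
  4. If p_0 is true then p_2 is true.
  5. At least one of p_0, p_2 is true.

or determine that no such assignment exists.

p_0 = False, p_1 = False, p_2 = True, p_3 = False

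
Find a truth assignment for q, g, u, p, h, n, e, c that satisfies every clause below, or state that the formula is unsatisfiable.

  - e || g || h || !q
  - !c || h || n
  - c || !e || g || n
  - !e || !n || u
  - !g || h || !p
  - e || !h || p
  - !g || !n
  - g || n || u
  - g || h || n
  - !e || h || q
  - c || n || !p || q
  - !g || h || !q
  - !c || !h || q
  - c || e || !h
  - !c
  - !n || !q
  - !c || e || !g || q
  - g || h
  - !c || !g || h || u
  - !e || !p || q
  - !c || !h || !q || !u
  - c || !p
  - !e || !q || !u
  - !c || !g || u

Unit clause (!c) forces c = False.
In (c || !p) only !p is left, so p = False.
Set q = False.
Set g = True.
  then (!g || !n) forces n = False.
Set u = True.
Set h = False.
  then (!e || h || q) forces e = False.
All clauses satisfied.

q = False, g = True, u = True, p = False, h = False, n = False, e = False, c = False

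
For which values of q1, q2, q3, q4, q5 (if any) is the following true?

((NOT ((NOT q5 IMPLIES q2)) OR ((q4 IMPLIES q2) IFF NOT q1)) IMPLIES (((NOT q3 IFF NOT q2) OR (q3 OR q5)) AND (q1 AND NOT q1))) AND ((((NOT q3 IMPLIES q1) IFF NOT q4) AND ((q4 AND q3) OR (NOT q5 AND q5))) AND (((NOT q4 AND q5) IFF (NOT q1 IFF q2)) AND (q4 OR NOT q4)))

Case q1 = True: the formula simplifies to NOT ((NOT ((NOT q5 IMPLIES q2)) OR NOT ((q4 IMPLIES q2)))) AND ((NOT q4 AND ((q4 AND q3) OR (NOT q5 AND q5))) AND (((NOT q4 AND q5) IFF NOT q2) AND (q4 OR NOT q4))).
  q4 = True: the conjunct NOT q4 is False.
  q4 = False: simplifies to NOT (NOT ((NOT q5 IMPLIES q2))) AND ((NOT q5 AND q5) AND (q5 IFF NOT q2)).
    q5 = True: the conjunct NOT q5 is False.
    q5 = False: the conjunct q5 is False.
Case q1 = False: the formula simplifies to NOT ((NOT ((NOT q5 IMPLIES q2)) OR (q4 IMPLIES q2))) AND (((q3 IFF NOT q4) AND ((q4 AND q3) OR (NOT q5 AND q5))) AND (((NOT q4 AND q5) IFF q2) AND (q4 OR NOT q4))).
  q4 = True: simplifies to NOT ((NOT ((NOT q5 IMPLIES q2)) OR q2)) AND ((NOT q3 AND (q3 OR (NOT q5 AND q5))) AND NOT q2).
    q2 = True: the conjunct NOT ((NOT ((NOT q5 IMPLIES q2)) OR q2)) becomes NOT ((False OR True)) = False.
    q2 = False: simplifies to NOT (NOT q5) AND (NOT q3 AND (q3 OR (NOT q5 AND q5))).
      q5 = True: simplifies to NOT q3 AND q3.
        q3 = True: the conjunct NOT q3 is False.
        q3 = False: the conjunct q3 is False.
      q5 = False: the conjunct NOT (NOT q5) becomes NOT (NOT False) = False.
  q4 = False: the conjunct NOT ((NOT ((NOT q5 IMPLIES q2)) OR (q4 IMPLIES q2))) becomes NOT ((NOT ((NOT q5 IMPLIES q2)) OR True)) = False.
Both cases fail — unsatisfiable.

Unsatisfiable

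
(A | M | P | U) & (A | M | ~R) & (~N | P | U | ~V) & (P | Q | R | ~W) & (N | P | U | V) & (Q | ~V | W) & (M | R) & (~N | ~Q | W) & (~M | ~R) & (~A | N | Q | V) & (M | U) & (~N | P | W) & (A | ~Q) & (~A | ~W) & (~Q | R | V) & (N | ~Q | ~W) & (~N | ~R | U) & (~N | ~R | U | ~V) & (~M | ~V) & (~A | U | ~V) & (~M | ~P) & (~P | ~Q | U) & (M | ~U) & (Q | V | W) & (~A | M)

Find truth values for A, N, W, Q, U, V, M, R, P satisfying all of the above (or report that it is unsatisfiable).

UNSATISFIABLE

Case M = True:
  (~M | ~R) forces R = False.
  (~M | ~V) forces V = False.
  (~Q | R | V) forces Q = False.
  (~M | ~P) forces P = False.
  (P | Q | R | ~W) forces W = False.
  Clause (Q | V | W) is falsified — contradiction.
Case M = False:
  (M | R) forces R = True.
  (A | M | ~R) forces A = True.
  Clause (~A | M) is falsified — contradiction.
Both cases fail, so the formula is unsatisfiable.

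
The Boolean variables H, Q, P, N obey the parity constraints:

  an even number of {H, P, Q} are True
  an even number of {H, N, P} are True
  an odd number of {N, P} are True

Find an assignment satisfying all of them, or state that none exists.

H = True, Q = True, P = False, N = True

{H, P, Q}: 2 true → even ✓
{H, N, P}: 2 true → even ✓
{N, P}: 1 true → odd ✓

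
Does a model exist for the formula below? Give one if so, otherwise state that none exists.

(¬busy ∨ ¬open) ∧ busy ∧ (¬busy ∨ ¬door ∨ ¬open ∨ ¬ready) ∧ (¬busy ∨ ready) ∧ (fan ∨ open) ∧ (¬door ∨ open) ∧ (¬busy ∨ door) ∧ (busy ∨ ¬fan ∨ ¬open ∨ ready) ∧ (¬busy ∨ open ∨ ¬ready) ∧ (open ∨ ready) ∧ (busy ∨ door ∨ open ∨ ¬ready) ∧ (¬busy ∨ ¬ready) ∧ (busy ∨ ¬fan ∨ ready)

The formula is unsatisfiable.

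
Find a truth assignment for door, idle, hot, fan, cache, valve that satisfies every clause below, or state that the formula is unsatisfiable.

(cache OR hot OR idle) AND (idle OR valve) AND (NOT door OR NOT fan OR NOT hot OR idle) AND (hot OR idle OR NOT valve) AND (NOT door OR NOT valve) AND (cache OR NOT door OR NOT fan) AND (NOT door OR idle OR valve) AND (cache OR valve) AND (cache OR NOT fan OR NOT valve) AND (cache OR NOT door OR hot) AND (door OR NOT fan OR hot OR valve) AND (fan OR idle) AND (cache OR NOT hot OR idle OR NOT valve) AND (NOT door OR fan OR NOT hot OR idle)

Set door = False.
Set idle = True.
Set hot = True.
Set fan = False.
Set cache = True.
Set valve = True.
All clauses satisfied.

door = False, idle = True, hot = True, fan = False, cache = True, valve = True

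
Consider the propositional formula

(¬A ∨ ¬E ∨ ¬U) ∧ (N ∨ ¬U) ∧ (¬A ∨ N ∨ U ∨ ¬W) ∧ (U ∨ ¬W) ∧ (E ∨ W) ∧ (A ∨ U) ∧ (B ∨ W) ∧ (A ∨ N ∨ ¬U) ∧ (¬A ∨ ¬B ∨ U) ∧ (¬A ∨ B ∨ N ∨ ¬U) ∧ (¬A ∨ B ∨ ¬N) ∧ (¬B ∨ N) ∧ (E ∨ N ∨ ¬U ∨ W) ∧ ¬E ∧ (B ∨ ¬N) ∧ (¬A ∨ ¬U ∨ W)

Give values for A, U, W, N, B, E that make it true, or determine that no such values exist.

A = False; U = True; W = True; N = True; B = True; E = False

Unit clause (¬E) forces E = False.
In (E ∨ W) only W is left, so W = True.
In (U ∨ ¬W) only U is left, so U = True.
In (N ∨ ¬U) only N is left, so N = True.
In (B ∨ ¬N) only B is left, so B = True.
Set A = False.
All clauses satisfied.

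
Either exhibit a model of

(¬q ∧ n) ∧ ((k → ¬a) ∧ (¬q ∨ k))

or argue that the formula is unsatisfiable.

a = False, q = False, k = False, n = True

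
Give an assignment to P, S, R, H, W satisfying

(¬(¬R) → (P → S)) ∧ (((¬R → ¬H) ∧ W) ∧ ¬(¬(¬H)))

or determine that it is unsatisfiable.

P = False, S = True, R = False, H = False, W = True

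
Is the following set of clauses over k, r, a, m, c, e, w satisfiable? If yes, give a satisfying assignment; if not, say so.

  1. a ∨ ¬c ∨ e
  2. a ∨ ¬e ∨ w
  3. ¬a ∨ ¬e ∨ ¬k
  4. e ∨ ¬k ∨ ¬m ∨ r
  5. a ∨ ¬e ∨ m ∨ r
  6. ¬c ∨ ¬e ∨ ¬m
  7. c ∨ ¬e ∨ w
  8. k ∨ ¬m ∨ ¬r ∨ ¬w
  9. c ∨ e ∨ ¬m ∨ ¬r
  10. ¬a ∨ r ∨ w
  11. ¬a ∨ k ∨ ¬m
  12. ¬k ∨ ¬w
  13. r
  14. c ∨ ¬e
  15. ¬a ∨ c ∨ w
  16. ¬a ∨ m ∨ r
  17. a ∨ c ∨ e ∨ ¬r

k = False, r = True, a = True, m = False, c = False, e = False, w = True

Unit clause (r) forces r = True.
Set k = False.
Set a = True.
  then (¬a ∨ k ∨ ¬m) forces m = False.
Set c = False.
  then (c ∨ ¬e) forces e = False.
  then (¬a ∨ c ∨ w) forces w = True.
All clauses satisfied.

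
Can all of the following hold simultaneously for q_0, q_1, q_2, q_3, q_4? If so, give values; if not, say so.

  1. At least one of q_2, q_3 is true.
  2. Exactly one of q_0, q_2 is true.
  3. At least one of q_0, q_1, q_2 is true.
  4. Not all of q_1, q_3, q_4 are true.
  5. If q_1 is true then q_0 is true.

q_0=F; q_1=F; q_2=T; q_3=F; q_4=T

  (1) {q_2, q_3}: 1 true — at least one ✓
  (2) {q_0, q_2}: 1 true — exactly one ✓
  (3) {q_0, q_1, q_2}: 1 true — at least one ✓
  (4) {q_1, q_3, q_4}: 1/3 true — not all ✓
  (5) q_1=F ⇒ q_0: vacuous ✓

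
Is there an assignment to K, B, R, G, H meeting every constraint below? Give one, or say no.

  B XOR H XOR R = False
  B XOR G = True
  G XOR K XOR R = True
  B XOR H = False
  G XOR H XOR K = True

K = False; B = False; R = False; G = True; H = False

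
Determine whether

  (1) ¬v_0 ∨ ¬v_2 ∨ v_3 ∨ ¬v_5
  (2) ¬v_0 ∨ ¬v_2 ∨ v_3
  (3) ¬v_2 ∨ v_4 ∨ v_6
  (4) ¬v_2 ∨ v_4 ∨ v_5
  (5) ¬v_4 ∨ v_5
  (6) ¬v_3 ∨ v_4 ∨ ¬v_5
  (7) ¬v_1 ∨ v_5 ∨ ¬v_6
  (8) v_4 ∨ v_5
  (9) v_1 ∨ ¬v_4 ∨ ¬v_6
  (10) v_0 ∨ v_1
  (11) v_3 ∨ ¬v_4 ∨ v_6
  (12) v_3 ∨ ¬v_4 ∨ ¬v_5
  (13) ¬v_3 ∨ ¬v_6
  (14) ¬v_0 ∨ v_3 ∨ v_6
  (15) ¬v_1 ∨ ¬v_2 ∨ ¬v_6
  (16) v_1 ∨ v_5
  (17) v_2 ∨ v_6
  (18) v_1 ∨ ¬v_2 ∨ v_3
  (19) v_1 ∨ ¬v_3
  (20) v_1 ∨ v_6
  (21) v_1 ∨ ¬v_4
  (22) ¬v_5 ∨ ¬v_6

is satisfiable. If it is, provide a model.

Set v_0 = False.
  then (v_0 ∨ v_1) forces v_1 = True.
Set v_2 = True.
  then (¬v_1 ∨ ¬v_2 ∨ ¬v_6) forces v_6 = False.
  then (¬v_2 ∨ v_4 ∨ v_6) forces v_4 = True.
  then (¬v_4 ∨ v_5) forces v_5 = True.
  then (v_3 ∨ ¬v_4 ∨ v_6) forces v_3 = True.
All clauses satisfied.

v_0: False, v_1: True, v_2: True, v_3: True, v_4: True, v_5: True, v_6: False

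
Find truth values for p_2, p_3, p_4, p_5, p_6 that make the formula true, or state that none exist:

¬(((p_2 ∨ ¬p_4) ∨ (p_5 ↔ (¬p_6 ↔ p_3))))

p_2=F; p_3=F; p_4=T; p_5=T; p_6=F

  ¬(((p_2 ∨ ¬p_4) ∨ (p_5 ↔ (¬p_6 ↔ p_3)))) = True
    (p_2 ∨ ¬p_4) ∨ (p_5 ↔ (¬p_6 ↔ p_3)) = False
      p_2 ∨ ¬p_4 = False
        ¬p_4 = False
      p_5 ↔ (¬p_6 ↔ p_3) = False
        ¬p_6 ↔ p_3 = False
          ¬p_6 = True
The formula evaluates to True.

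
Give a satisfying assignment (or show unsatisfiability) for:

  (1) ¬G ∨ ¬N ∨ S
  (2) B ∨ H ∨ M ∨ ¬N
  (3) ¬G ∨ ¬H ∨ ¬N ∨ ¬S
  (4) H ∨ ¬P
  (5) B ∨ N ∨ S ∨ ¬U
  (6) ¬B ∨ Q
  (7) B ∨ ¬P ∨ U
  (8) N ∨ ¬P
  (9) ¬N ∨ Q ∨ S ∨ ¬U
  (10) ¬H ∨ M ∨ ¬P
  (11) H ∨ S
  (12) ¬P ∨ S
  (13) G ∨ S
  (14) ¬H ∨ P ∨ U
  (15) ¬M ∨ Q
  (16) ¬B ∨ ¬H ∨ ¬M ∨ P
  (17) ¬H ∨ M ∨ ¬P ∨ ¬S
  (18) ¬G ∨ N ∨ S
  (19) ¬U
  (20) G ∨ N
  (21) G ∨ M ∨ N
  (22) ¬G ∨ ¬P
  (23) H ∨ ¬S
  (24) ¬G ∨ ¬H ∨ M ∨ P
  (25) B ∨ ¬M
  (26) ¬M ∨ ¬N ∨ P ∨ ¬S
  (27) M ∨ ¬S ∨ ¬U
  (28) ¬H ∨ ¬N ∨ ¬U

H: True, P: True, U: False, B: True, Q: True, S: True, N: True, G: False, M: True

Unit clause (¬U) forces U = False.
Set H = True.
  then (¬H ∨ P ∨ U) forces P = True.
  then (¬G ∨ ¬P) forces G = False.
  then (B ∨ ¬P ∨ U) forces B = True.
  then (N ∨ ¬P) forces N = True.
  then (¬H ∨ M ∨ ¬P) forces M = True.
  then (¬P ∨ S) forces S = True.
  then (¬M ∨ Q) forces Q = True.
All clauses satisfied.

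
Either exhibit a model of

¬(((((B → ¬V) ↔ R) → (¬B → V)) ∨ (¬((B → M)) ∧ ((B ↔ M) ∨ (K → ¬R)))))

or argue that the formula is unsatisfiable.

V = False; R = True; B = False; M = True; K = False

  ¬(((((B → ¬V) ↔ R) → (¬B → V)) ∨ (¬((B → M)) ∧ ((B ↔ M) ∨ (K → ¬R))))) = True
    (((B → ¬V) ↔ R) → (¬B → V)) ∨ (¬((B → M)) ∧ ((B ↔ M) ∨ (K → ¬R))) = False
      ((B → ¬V) ↔ R) → (¬B → V) = False
        (B → ¬V) ↔ R = True
          B → ¬V = True
            ¬V = True
        ¬B → V = False
          ¬B = True
      ¬((B → M)) ∧ ((B ↔ M) ∨ (K → ¬R)) = False
        ¬((B → M)) = False
          B → M = True
        (B ↔ M) ∨ (K → ¬R) = True
          B ↔ M = False
          K → ¬R = True
            ¬R = False
The formula evaluates to True.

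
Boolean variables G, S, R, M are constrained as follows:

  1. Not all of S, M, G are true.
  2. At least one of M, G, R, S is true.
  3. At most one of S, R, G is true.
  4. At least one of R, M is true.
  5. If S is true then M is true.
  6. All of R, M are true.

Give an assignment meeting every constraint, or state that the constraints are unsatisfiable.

G = False, S = False, R = True, M = True

  (1) {S, M, G}: 1/3 true — not all ✓
  (2) {M, G, R, S}: 2 true — at least one ✓
  (3) {S, R, G}: 1 true — at most one ✓
  (4) {R, M}: 2 true — at least one ✓
  (5) S=F ⇒ M: vacuous ✓
  (6) {R, M}: all 2 true ✓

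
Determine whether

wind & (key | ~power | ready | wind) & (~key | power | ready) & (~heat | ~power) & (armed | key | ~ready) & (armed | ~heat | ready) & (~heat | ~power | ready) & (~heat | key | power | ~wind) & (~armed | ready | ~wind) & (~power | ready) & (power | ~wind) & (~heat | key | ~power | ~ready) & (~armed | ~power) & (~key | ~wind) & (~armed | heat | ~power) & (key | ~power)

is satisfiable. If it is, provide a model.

No satisfying assignment exists.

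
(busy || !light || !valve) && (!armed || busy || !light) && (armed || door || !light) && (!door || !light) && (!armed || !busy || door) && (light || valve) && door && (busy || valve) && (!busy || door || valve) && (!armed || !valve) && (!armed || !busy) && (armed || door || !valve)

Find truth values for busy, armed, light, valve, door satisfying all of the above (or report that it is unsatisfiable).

busy: True, armed: False, light: False, valve: True, door: True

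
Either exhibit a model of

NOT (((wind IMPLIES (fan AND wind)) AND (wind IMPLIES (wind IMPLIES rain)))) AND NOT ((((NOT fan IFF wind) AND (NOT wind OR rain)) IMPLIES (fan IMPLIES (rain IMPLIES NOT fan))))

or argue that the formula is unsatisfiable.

Case wind = True: the formula simplifies to NOT ((fan AND rain)) AND NOT (((NOT fan AND rain) IMPLIES (fan IMPLIES (rain IMPLIES NOT fan)))).
  fan = True: the conjunct NOT (((NOT fan AND rain) IMPLIES (fan IMPLIES (rain IMPLIES NOT fan)))) becomes NOT ((False IMPLIES NOT rain)) = False.
  fan = False: the conjunct NOT (((NOT fan AND rain) IMPLIES (fan IMPLIES (rain IMPLIES NOT fan)))) becomes NOT ((rain IMPLIES True)) = False.
Case wind = False: the conjunct NOT (((wind IMPLIES (fan AND wind)) AND (wind IMPLIES (wind IMPLIES rain)))) becomes NOT ((True AND True)) = False.
Both cases fail — unsatisfiable.

The formula is unsatisfiable.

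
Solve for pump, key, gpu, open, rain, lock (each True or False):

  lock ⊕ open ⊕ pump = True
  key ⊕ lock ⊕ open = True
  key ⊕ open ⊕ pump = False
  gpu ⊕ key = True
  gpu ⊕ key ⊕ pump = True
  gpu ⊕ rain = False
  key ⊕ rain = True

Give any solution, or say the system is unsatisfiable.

pump=F, key=F, gpu=T, open=F, rain=T, lock=T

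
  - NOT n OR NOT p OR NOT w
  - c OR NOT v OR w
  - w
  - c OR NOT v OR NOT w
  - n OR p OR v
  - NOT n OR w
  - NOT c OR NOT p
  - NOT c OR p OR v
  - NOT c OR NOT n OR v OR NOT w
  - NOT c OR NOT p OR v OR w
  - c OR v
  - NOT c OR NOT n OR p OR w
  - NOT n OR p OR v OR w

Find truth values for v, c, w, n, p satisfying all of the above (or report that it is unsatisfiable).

v=T, c=T, w=T, n=T, p=F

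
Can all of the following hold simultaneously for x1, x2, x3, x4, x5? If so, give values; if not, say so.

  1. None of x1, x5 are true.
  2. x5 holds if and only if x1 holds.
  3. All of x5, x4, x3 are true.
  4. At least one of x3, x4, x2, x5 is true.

Case x5 = True:
  Constraint (1) is violated (x5=T) — contradiction.
Case x5 = False:
  Constraint (3) is violated (x5=F) — contradiction.
Both cases fail — unsatisfiable.

No satisfying assignment exists.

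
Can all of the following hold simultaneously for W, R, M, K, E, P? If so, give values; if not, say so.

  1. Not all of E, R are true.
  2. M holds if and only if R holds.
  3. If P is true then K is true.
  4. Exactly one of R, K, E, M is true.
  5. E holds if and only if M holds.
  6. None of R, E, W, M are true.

W = False, R = False, M = False, K = True, E = False, P = True

  (1) {E, R}: 0/2 true — not all ✓
  (2) M=F, R=F — same ✓
  (3) P=T ⇒ K: T ✓
  (4) {R, K, E, M}: 1 true — exactly one ✓
  (5) E=F, M=F — same ✓
  (6) {R, E, W, M}: 0 true — none ✓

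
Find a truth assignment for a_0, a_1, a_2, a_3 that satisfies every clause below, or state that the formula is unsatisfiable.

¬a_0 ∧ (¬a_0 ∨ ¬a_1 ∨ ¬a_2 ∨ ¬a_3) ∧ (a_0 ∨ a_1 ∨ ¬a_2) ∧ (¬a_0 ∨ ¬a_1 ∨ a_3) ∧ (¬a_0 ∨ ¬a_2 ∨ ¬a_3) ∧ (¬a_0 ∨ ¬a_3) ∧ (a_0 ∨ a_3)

a_0=F, a_1=F, a_2=F, a_3=T

Unit clause (¬a_0) forces a_0 = False.
In (a_0 ∨ a_3) only a_3 is left, so a_3 = True.
Set a_1 = False.
  then (a_0 ∨ a_1 ∨ ¬a_2) forces a_2 = False.
Check each clause:
  (¬a_0): ¬a_0 holds.
  (¬a_0 ∨ ¬a_1 ∨ ¬a_2 ∨ ¬a_3): ¬a_0 holds.
  (a_0 ∨ a_1 ∨ ¬a_2): ¬a_2 holds.
  (¬a_0 ∨ ¬a_1 ∨ a_3): ¬a_0 holds.
  (¬a_0 ∨ ¬a_2 ∨ ¬a_3): ¬a_0 holds.
  (¬a_0 ∨ ¬a_3): ¬a_0 holds.
  (a_0 ∨ a_3): a_3 holds.
All clauses satisfied.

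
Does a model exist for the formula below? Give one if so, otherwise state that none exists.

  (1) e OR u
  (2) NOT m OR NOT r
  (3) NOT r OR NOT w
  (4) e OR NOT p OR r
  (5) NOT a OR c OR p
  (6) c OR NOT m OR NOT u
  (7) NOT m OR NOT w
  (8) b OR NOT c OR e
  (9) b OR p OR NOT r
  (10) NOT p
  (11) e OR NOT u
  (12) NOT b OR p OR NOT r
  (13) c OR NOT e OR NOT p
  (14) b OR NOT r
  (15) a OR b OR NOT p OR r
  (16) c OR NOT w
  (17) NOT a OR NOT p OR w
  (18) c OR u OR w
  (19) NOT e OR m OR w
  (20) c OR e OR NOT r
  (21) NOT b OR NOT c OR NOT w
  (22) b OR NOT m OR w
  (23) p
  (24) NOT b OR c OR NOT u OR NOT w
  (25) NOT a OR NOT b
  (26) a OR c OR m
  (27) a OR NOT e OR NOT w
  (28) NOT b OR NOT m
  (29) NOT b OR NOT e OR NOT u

The formula is unsatisfiable.

Case p = True:
  Clause (NOT p) is falsified — contradiction.
Case p = False:
  Clause (p) is falsified — contradiction.
Both cases fail, so the formula is unsatisfiable.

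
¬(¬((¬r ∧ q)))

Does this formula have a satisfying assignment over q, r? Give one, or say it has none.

q = True, r = False

  ¬(¬((¬r ∧ q))) = True
    ¬((¬r ∧ q)) = False
      ¬r ∧ q = True
        ¬r = True
The formula evaluates to True.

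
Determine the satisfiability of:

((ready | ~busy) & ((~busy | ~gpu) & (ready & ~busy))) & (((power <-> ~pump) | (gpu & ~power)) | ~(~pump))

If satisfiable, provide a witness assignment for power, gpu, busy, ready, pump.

power = True, gpu = True, busy = False, ready = True, pump = True

  (ready | ~busy) & ((~busy | ~gpu) & (ready & ~busy)) = True
    ready | ~busy = True
      ~busy = True
    (~busy | ~gpu) & (ready & ~busy) = True
      ~busy | ~gpu = True
        ~busy = True
        ~gpu = False
      ready & ~busy = True
        ~busy = True
  ((power <-> ~pump) | (gpu & ~power)) | ~(~pump) = True
    (power <-> ~pump) | (gpu & ~power) = False
      power <-> ~pump = False
        ~pump = False
      gpu & ~power = False
        ~power = False
    ~(~pump) = True
      ~pump = False
Both conjuncts True, so the formula holds.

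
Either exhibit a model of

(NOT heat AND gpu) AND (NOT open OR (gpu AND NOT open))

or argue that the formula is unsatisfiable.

gpu=T, heat=F, open=F

  NOT heat AND gpu = True
    NOT heat = True
  NOT open OR (gpu AND NOT open) = True
    NOT open = True
    gpu AND NOT open = True
      NOT open = True
Both conjuncts True, so the formula holds.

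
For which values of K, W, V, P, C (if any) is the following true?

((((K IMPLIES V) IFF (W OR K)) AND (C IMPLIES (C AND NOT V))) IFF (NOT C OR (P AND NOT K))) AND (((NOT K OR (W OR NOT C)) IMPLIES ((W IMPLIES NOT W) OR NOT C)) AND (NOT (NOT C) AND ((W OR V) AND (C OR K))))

K=T, W=F, V=T, P=F, C=T

  (((K IMPLIES V) IFF (W OR K)) AND (C IMPLIES (C AND NOT V))) IFF (NOT C OR (P AND NOT K)) = True
    ((K IMPLIES V) IFF (W OR K)) AND (C IMPLIES (C AND NOT V)) = False
      (K IMPLIES V) IFF (W OR K) = True
        K IMPLIES V = True
        W OR K = True
      C IMPLIES (C AND NOT V) = False
        C AND NOT V = False
          NOT V = False
    NOT C OR (P AND NOT K) = False
      NOT C = False
      P AND NOT K = False
        NOT K = False
  ((NOT K OR (W OR NOT C)) IMPLIES ((W IMPLIES NOT W) OR NOT C)) AND (NOT (NOT C) AND ((W OR V) AND (C OR K))) = True
    (NOT K OR (W OR NOT C)) IMPLIES ((W IMPLIES NOT W) OR NOT C) = True
      NOT K OR (W OR NOT C) = False
        NOT K = False
        W OR NOT C = False
          NOT C = False
      (W IMPLIES NOT W) OR NOT C = True
        W IMPLIES NOT W = True
          NOT W = True
        NOT C = False
    NOT (NOT C) AND ((W OR V) AND (C OR K)) = True
      NOT (NOT C) = True
        NOT C = False
      (W OR V) AND (C OR K) = True
        W OR V = True
        C OR K = True
Both conjuncts True, so the formula holds.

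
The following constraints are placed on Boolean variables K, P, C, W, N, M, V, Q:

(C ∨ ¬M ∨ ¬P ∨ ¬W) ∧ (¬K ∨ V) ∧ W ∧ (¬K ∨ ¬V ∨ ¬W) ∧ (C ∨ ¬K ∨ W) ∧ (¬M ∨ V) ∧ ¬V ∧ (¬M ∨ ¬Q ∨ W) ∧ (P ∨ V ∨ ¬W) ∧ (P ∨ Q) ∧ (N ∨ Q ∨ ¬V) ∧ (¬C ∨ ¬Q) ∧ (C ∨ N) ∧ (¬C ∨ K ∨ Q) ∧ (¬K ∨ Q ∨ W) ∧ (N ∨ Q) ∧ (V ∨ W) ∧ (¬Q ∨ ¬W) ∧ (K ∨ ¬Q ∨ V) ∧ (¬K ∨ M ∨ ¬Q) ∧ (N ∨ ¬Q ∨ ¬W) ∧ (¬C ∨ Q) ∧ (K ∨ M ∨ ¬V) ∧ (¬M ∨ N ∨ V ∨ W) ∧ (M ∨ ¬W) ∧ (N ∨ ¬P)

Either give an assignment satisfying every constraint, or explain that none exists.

Case W = True:
  (¬V) forces V = False.
  (¬K ∨ V) forces K = False.
  (¬M ∨ V) forces M = False.
  Clause (M ∨ ¬W) is falsified — contradiction.
Case W = False:
  Clause (W) is falsified — contradiction.
Both cases fail, so the formula is unsatisfiable.

The formula is unsatisfiable.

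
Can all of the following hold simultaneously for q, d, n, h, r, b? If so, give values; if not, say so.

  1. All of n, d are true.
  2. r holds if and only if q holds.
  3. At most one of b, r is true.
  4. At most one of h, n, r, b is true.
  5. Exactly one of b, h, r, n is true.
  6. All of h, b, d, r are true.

The formula is unsatisfiable.

Case h = True:
  (1) forces n = True.
  Constraint (4) is violated (h=T, n=T) — contradiction.
Case h = False:
  Constraint (6) is violated (h=F) — contradiction.
Both cases fail — unsatisfiable.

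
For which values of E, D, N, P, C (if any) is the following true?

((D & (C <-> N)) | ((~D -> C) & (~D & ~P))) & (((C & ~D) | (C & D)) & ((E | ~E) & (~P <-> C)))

E = False, D = True, N = True, P = False, C = True

  (D & (C <-> N)) | ((~D -> C) & (~D & ~P)) = True
    D & (C <-> N) = True
      C <-> N = True
    (~D -> C) & (~D & ~P) = False
      ~D -> C = True
        ~D = False
      ~D & ~P = False
        ~D = False
        ~P = True
  ((C & ~D) | (C & D)) & ((E | ~E) & (~P <-> C)) = True
    (C & ~D) | (C & D) = True
      C & ~D = False
        ~D = False
      C & D = True
    (E | ~E) & (~P <-> C) = True
      E | ~E = True
        ~E = True
      ~P <-> C = True
        ~P = True
Both conjuncts True, so the formula holds.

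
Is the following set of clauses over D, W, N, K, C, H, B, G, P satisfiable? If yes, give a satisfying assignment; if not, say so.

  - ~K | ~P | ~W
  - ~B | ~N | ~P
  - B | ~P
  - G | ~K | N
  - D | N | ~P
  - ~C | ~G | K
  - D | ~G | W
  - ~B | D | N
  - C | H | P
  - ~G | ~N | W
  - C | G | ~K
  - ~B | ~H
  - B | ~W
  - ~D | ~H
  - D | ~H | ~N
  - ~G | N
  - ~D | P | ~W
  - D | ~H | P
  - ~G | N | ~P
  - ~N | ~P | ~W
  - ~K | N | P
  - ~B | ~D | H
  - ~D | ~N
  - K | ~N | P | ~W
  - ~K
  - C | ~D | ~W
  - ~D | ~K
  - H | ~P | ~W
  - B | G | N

D: False; W: False; N: True; K: False; C: True; H: False; B: True; G: False; P: False

Unit clause (~K) forces K = False.
Set D = False.
Try W = True:
  (B | ~W) forces B = True.
  (~B | D | N) forces N = True.
  (~B | ~N | ~P) forces P = False.
  clause (K | ~N | P | ~W) is falsified — backtrack.
So W = False.
  then (D | ~G | W) forces G = False.
Set N = True.
  then (D | ~H | ~N) forces H = False.
Set C = True.
Set B = True.
  then (~B | ~N | ~P) forces P = False.
All clauses satisfied.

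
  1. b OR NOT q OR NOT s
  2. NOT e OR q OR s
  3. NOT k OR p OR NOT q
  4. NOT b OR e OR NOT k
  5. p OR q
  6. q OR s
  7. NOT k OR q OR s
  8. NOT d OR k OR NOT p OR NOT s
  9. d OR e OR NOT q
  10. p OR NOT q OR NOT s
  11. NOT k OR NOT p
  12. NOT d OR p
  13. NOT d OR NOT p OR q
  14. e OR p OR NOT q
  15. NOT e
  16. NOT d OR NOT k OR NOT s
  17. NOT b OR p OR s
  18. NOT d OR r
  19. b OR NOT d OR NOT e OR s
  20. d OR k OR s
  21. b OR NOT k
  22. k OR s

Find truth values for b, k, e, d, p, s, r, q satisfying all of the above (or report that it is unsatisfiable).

b=F, k=F, e=F, d=F, p=T, s=T, r=T, q=F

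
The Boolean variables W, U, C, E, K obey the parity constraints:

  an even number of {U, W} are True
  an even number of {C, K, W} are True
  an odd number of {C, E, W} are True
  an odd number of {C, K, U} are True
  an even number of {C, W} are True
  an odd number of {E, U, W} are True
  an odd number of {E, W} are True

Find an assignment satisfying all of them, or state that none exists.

Unsatisfiable

Adding constraints 1, 2, 4 mod 2: every variable appears an even number of times on the left, so the left side is 0.
But the right sides sum to 1 (mod 2). 0 ≠ 1 — the system is inconsistent.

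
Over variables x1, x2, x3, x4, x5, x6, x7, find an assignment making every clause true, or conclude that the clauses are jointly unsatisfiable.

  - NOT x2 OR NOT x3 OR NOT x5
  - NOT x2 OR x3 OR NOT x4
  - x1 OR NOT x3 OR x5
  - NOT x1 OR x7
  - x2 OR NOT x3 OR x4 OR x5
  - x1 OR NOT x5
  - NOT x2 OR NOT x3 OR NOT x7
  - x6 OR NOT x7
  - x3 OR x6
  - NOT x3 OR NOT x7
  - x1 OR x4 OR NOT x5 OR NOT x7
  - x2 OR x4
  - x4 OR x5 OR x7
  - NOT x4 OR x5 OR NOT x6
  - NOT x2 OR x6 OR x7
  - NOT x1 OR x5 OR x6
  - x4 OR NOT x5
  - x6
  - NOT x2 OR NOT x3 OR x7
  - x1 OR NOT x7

Unit clause (x6) forces x6 = True.
Set x1 = True.
  then (NOT x1 OR x7) forces x7 = True.
  then (NOT x3 OR NOT x7) forces x3 = False.
Set x2 = True.
  then (NOT x2 OR x3 OR NOT x4) forces x4 = False.
  then (x4 OR NOT x5) forces x5 = False.
All clauses satisfied.

x1 = True, x2 = True, x3 = False, x4 = False, x5 = False, x6 = True, x7 = True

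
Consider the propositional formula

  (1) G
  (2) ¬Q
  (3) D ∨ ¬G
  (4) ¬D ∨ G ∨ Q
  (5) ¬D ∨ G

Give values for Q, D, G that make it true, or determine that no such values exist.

Q=F; D=T; G=T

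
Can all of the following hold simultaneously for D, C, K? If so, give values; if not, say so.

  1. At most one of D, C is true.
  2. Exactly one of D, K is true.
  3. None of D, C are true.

D = False, C = False, K = True

  (1) {D, C}: 0 true — at most one ✓
  (2) {D, K}: 1 true — exactly one ✓
  (3) {D, C}: 0 true — none ✓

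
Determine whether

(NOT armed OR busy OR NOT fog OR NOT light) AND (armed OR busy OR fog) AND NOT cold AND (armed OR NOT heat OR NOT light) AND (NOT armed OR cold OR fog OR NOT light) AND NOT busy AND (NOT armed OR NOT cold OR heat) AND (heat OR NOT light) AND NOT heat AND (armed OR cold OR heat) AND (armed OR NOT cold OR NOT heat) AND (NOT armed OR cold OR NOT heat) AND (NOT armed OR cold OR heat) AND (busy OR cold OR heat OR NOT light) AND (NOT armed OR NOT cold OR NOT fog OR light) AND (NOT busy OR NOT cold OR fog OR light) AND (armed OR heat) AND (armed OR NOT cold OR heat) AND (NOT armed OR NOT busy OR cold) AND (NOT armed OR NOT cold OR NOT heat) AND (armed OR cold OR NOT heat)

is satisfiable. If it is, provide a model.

UNSATISFIABLE

Case busy = True:
  Clause (NOT busy) is falsified — contradiction.
Case busy = False:
  (NOT cold) forces cold = False.
  (NOT heat) forces heat = False.
  (heat OR NOT light) forces light = False.
  (armed OR cold OR heat) forces armed = True.
  Clause (NOT armed OR cold OR heat) is falsified — contradiction.
Both cases fail, so the formula is unsatisfiable.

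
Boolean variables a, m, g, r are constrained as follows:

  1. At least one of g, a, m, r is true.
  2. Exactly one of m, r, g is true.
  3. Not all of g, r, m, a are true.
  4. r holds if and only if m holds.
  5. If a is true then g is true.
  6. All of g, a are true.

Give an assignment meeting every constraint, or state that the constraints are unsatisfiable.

a = True, m = False, g = True, r = False

  (1) {g, a, m, r}: 2 true — at least one ✓
  (2) {m, r, g}: 1 true — exactly one ✓
  (3) {g, r, m, a}: 2/4 true — not all ✓
  (4) r=F, m=F — same ✓
  (5) a=T ⇒ g: T ✓
  (6) {g, a}: all 2 true ✓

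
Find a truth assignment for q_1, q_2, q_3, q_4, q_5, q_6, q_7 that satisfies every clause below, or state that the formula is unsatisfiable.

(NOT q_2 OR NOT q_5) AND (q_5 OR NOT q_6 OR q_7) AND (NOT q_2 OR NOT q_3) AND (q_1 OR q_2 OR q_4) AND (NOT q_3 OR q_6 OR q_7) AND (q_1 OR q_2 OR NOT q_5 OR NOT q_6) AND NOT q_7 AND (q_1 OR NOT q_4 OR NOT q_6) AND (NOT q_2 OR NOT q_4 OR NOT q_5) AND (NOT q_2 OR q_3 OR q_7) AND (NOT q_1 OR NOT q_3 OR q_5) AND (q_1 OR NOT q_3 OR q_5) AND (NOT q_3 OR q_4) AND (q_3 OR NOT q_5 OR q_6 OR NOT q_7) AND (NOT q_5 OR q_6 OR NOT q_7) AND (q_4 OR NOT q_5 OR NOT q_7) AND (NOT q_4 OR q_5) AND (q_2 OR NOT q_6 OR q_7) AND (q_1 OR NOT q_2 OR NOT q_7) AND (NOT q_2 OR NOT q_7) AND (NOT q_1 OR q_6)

q_1: False, q_2: False, q_3: False, q_4: True, q_5: True, q_6: False, q_7: False

Unit clause (NOT q_7) forces q_7 = False.
Try q_1 = True:
  (NOT q_1 OR q_6) forces q_6 = True.
  (q_5 OR NOT q_6 OR q_7) forces q_5 = True.
  (NOT q_2 OR NOT q_5) forces q_2 = False.
  clause (q_2 OR NOT q_6 OR q_7) is falsified — backtrack.
So q_1 = False.
Set q_2 = False.
  then (q_1 OR q_2 OR q_4) forces q_4 = True.
  then (q_1 OR NOT q_4 OR NOT q_6) forces q_6 = False.
  then (NOT q_4 OR q_5) forces q_5 = True.
  then (NOT q_3 OR q_6 OR q_7) forces q_3 = False.
All clauses satisfied.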